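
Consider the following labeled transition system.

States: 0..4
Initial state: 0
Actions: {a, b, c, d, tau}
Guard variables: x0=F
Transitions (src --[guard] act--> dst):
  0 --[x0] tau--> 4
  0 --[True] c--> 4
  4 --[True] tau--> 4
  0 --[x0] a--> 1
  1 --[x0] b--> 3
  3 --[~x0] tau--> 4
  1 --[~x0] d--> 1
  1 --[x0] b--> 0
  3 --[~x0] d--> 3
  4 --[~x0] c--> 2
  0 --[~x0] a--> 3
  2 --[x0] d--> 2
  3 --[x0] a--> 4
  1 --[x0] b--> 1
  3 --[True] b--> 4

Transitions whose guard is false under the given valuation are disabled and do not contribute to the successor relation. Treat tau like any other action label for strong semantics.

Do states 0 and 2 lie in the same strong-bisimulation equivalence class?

Answer: NOT BISIMILAR

Analysis:
Bisimulation quotient by refinement:
  round 0: {{0,1,2,3,4}}
  round 1: {{0},{1},{2},{3},{4}}
5 equivalence class(es) (converged in 2)
class of 0: {0}; class of 2: {2}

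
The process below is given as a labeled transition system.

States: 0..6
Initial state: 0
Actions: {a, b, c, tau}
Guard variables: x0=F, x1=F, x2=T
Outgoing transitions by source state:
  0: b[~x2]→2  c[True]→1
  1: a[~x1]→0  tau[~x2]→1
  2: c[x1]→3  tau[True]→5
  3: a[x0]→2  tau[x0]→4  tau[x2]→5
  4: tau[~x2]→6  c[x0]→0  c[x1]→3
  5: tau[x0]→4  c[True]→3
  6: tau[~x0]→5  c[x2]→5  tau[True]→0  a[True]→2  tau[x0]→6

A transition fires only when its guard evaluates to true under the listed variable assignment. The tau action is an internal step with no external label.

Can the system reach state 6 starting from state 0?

Answer: UNREACHABLE

Trace:
After dropping false guards: 9 live edges.
depth 0: {0}
depth 1: {1}  cumulative {0,1}
Reachable = {0,1}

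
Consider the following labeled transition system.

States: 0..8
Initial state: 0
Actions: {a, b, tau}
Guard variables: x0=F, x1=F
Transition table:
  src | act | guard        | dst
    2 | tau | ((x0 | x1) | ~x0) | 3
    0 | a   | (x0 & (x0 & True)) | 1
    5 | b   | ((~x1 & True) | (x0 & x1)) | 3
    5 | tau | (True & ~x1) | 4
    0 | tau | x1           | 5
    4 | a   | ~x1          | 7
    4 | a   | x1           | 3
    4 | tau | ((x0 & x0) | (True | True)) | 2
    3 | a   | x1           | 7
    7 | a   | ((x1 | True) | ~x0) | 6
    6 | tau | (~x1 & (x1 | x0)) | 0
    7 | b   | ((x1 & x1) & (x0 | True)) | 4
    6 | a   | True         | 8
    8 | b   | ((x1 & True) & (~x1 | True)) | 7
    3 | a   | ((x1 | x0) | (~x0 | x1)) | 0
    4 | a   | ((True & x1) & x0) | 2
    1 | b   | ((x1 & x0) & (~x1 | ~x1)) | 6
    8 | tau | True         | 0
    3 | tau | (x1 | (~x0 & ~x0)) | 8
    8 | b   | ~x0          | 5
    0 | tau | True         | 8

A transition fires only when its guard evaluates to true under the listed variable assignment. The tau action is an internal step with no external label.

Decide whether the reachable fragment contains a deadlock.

Answer: DEADLOCK-FREE

Trace:
Reach set: {0,2,3,4,5,6,7,8}
  0: tau→8  [1 exit(s)]
  2: tau→3  [1 exit(s)]
  3: a→0  tau→8  [2 exit(s)]
  4: a→7  tau→2  [2 exit(s)]
  5: b→3  tau→4  [2 exit(s)]
  6: a→8  [1 exit(s)]
  7: a→6  [1 exit(s)]
  8: b→5  tau→0  [2 exit(s)]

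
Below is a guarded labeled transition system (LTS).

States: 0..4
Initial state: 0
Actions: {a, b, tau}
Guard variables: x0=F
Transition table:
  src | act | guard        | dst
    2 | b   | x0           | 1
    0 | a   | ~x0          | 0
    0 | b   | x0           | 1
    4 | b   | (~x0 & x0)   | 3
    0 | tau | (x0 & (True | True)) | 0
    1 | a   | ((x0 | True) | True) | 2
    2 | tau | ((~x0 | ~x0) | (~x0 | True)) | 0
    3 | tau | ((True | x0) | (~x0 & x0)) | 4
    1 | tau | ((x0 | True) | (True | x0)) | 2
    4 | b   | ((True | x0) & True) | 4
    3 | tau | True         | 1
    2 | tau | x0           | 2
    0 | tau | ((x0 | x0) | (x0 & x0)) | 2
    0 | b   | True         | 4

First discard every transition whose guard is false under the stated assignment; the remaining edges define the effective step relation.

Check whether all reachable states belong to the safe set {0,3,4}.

Inv-set: {0,3,4}
Reachable = {0,4}
  0: safe
  4: safe

Answer: INVARIANT HOLDS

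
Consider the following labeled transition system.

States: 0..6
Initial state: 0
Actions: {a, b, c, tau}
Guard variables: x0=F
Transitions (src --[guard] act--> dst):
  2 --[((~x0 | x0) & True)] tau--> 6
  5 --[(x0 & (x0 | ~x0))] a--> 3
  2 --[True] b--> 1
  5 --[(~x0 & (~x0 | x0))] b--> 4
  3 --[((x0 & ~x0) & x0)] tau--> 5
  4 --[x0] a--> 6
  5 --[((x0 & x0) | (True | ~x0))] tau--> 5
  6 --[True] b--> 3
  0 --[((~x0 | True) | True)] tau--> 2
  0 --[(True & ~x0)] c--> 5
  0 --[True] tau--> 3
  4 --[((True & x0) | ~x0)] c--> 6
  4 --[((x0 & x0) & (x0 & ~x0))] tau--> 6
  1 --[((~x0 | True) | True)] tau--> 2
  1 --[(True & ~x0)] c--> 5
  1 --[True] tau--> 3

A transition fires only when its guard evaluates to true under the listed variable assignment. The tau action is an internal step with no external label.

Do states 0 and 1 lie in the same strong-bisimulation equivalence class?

Answer: BISIMILAR

Trace:
Compute ~ classes (split until stable):
  π0 = {{0,1,2,3,4,5,6}}
  π1 = {{0,1},{2,5},{3},{4},{6}}
  π2 = {{0,1},{2},{3},{4},{5},{6}}
stable after 3 split(s): 6 block(s)
0∈{0,1}, 1∈{0,1}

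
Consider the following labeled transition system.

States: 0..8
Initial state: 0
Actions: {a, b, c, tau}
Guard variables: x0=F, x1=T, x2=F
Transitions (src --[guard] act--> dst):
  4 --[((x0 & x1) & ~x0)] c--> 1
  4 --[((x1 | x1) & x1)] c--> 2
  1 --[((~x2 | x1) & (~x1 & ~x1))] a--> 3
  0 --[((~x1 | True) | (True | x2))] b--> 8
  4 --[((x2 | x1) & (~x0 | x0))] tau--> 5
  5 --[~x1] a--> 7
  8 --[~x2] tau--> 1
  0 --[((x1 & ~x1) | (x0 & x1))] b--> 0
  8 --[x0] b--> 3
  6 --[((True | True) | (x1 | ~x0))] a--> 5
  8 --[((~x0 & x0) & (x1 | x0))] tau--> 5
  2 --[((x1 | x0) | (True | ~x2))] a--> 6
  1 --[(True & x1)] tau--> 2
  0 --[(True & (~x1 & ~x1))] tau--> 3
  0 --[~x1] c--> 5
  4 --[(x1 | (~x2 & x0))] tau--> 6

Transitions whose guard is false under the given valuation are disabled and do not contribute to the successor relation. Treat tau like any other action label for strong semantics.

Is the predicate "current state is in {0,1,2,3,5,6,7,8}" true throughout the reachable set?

Answer: INVARIANT HOLDS

Working:
Safe = {0,1,2,3,5,6,7,8}
Reachable = {0,1,2,5,6,8}
  0: ✓
  1: ✓
  2: ✓
  5: ✓
  6: ✓
  8: ✓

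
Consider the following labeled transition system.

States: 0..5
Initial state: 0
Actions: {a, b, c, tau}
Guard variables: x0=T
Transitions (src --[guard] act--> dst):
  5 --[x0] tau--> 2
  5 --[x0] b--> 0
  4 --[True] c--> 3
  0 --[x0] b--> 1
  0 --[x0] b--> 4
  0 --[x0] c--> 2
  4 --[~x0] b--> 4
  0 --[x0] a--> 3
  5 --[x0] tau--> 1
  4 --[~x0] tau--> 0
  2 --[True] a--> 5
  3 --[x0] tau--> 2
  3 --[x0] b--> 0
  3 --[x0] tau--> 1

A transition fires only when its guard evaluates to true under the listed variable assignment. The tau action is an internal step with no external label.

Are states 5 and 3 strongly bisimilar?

Refine partition for ~:
  π0 = {{0,1,2,3,4,5}}
  π1 = {{0},{1},{2},{3,5},{4}}
stable after 2 split(s): 5 block(s)
[5]={3,5}  [3]={3,5}

Answer: BISIMILAR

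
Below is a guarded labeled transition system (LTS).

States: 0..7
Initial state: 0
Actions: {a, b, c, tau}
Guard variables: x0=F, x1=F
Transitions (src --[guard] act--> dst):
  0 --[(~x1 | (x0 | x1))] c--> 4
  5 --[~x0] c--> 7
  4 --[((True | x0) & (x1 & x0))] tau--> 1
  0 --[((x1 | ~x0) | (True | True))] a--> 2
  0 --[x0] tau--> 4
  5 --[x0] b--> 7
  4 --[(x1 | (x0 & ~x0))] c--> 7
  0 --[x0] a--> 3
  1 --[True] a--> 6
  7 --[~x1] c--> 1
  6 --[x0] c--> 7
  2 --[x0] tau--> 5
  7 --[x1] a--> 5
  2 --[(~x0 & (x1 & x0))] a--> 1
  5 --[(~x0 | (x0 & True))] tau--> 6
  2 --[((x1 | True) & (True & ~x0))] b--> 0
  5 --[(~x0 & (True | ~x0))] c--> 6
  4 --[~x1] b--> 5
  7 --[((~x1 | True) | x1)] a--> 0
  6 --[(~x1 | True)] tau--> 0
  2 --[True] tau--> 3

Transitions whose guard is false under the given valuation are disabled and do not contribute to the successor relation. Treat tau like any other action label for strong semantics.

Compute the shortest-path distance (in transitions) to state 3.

Answer: 2

Analysis:
BFS to 3:
  L0 = {0}
  L1 = {2,4}
  L2 = {3,5}
first hit 3 at d=2 via a·tau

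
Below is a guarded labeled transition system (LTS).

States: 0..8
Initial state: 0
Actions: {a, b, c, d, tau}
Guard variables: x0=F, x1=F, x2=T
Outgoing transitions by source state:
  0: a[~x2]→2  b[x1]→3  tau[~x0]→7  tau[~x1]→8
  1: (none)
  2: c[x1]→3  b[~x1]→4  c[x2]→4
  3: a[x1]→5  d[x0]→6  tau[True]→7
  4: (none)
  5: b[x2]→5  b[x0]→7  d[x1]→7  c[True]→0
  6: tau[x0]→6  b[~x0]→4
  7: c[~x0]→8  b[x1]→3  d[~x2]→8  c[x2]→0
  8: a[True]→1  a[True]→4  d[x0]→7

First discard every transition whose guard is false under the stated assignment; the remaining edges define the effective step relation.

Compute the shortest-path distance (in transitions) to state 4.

Answer: 2

Working:
Layered search for 4:
  L0 = {0}
  L1 = {7,8}
  L2 = {1,4}
depth(4)=2, e.g. tau·a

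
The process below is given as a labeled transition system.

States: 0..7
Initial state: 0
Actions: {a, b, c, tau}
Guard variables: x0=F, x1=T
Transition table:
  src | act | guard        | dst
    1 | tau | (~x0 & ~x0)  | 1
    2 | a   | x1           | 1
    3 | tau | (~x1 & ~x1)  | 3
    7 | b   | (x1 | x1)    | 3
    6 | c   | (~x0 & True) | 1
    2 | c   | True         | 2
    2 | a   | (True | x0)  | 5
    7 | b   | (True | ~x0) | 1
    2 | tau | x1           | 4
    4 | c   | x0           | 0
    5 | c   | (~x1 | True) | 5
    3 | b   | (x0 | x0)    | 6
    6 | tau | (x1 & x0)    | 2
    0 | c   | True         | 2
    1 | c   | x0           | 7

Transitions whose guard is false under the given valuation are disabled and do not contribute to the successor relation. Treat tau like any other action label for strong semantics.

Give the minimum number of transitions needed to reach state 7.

Answer: UNREACHABLE

Analysis:
Breadth-first toward 7:
  L0 = {0}
  L1 = {2}
  L2 = {1,4,5}
7 never appears.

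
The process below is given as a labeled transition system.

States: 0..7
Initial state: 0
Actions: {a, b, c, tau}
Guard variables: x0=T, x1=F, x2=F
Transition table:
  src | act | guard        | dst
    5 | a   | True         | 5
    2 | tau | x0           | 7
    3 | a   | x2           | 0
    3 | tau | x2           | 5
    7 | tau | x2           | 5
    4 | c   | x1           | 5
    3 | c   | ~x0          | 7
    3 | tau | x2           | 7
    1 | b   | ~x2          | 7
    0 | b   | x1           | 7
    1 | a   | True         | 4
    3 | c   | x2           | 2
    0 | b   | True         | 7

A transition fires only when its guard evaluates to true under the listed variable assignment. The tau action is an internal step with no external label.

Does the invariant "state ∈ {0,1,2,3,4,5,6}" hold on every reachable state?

Allowed set {0,1,2,3,4,5,6}
Reach set: {0,7}
  0: safe
  7: ✗ unsafe
reach 7 via b — violates

Answer: INVARIANT VIOLATED at state 7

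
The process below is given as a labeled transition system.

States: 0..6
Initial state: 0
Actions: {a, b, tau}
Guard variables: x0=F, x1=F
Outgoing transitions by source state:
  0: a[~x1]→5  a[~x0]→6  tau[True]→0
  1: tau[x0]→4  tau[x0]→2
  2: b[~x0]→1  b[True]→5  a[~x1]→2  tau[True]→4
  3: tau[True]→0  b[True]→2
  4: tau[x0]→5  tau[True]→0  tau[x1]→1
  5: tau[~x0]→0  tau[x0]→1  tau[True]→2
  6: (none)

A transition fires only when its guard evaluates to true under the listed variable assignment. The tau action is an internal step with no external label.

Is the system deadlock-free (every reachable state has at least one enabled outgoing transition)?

Answer: DEADLOCK at state 1

Trace:
R = {0,1,2,4,5,6}
  0: a→5  a→6  tau→0  [3 out]
  1: ∅  [STUCK]
  2: a→2  b→1  b→5  tau→4  [4 out]
  4: tau→0  [1 out]
  5: tau→0  tau→2  [2 out]
  6: ∅  [STUCK]
Path to 1: a·tau·b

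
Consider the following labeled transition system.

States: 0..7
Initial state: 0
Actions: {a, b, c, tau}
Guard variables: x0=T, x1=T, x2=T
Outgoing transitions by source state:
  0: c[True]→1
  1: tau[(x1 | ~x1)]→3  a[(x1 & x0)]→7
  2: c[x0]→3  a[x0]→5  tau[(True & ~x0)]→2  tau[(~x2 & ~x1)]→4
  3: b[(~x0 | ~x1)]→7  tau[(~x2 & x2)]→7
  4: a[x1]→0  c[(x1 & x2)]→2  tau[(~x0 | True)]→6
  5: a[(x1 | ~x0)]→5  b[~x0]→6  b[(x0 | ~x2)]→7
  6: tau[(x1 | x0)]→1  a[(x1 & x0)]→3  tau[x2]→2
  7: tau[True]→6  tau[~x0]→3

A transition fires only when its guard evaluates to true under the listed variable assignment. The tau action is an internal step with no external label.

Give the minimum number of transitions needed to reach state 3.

Answer: 2

Working:
Breadth-first toward 3:
  L0 = {0}
  L1 = {1}
  L2 = {3,7}
3 enters at depth 2; path c·tau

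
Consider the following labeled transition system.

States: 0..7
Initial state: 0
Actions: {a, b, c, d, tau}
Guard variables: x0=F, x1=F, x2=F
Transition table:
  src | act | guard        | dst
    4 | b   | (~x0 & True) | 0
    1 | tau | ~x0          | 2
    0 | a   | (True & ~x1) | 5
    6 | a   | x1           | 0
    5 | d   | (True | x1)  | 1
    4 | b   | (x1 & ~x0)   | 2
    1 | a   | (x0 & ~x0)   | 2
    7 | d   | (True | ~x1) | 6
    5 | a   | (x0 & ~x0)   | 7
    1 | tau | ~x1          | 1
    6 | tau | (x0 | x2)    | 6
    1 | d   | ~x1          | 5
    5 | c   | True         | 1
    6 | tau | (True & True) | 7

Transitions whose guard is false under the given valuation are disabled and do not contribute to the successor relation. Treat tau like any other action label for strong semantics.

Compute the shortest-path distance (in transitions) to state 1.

Layered search for 1:
  depth 0: {0}
  depth 1: {5}
  depth 2: {1}
1 enters at depth 2; path a·c

Answer: 2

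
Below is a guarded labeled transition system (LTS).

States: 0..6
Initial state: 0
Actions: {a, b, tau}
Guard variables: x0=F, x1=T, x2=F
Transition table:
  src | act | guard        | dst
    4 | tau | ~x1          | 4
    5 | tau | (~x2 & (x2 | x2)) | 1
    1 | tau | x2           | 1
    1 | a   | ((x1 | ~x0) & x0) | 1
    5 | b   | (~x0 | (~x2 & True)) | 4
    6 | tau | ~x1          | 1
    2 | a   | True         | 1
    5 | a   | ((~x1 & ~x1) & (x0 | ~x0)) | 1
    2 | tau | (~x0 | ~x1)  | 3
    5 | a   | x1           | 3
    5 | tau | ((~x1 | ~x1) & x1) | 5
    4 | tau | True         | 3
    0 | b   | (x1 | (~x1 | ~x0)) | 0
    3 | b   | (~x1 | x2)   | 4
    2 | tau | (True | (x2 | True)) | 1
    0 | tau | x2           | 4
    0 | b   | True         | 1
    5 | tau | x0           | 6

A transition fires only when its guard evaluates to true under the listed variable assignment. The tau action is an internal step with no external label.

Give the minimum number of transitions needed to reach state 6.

BFS to 6:
  depth 0: {0}
  depth 1: {1}
6 never appears.

Answer: UNREACHABLE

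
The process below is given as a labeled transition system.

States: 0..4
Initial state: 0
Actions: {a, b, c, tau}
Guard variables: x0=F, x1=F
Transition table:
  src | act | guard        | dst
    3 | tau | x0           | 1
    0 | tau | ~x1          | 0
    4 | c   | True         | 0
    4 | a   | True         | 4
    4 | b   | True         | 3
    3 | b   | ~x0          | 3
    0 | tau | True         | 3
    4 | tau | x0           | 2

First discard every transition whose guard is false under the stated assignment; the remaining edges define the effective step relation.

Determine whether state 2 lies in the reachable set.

After dropping false guards: 6 live edges.
L0 = {0}
L1 = {3}  now seen {0,3}
Reachable = {0,3}

Answer: UNREACHABLE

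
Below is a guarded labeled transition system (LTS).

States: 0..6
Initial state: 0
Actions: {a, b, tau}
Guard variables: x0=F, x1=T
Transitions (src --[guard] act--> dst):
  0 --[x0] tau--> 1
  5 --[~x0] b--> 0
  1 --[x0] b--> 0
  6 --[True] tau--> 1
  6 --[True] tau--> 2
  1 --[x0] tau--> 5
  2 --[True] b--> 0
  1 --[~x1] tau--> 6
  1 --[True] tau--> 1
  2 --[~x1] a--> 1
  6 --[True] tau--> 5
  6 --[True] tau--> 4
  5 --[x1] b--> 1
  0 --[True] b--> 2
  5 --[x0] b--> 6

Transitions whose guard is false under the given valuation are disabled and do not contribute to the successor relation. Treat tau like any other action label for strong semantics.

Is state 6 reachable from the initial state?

9 transition(s) survive guard evaluation.
L0 = {0}
L1 = {2}  cumulative {0,2}
R = {0,2}

Answer: UNREACHABLE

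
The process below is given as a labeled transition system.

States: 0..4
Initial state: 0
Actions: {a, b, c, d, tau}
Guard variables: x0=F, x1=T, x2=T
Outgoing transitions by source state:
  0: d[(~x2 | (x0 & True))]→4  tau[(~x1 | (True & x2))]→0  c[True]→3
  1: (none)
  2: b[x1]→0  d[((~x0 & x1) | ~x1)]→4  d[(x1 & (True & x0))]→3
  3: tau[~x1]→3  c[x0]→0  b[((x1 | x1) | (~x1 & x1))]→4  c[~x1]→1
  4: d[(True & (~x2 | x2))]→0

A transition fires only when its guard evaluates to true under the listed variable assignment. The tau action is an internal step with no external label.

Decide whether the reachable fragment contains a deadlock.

R = {0,3,4}
  0: c→3  tau→0  [deg 2]
  3: b→4  [deg 1]
  4: d→0  [deg 1]

Answer: DEADLOCK-FREE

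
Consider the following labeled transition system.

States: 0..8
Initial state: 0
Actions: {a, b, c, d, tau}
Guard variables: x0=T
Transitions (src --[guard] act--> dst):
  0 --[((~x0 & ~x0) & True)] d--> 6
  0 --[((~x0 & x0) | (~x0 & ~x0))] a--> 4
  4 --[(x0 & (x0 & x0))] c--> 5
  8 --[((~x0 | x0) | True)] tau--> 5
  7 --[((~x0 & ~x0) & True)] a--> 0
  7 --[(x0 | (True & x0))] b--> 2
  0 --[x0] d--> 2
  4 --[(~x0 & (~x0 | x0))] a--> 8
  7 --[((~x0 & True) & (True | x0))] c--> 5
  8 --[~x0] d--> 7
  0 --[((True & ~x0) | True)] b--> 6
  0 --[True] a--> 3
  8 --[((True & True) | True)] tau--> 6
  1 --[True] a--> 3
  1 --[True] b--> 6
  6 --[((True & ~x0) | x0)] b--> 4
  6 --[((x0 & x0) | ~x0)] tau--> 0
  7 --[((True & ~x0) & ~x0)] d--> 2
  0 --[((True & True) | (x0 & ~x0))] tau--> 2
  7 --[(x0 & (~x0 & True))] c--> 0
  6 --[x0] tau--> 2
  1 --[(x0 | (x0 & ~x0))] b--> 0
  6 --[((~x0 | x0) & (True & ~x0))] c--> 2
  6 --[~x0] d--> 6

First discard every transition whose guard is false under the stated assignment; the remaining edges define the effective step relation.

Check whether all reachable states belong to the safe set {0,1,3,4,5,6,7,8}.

Allowed set {0,1,3,4,5,6,7,8}
Reach set: {0,2,3,4,5,6}
  0: safe
  2: outside
  3: safe
  4: safe
  5: safe
  6: safe
witness against invariant: d → 2

Answer: INVARIANT VIOLATED at state 2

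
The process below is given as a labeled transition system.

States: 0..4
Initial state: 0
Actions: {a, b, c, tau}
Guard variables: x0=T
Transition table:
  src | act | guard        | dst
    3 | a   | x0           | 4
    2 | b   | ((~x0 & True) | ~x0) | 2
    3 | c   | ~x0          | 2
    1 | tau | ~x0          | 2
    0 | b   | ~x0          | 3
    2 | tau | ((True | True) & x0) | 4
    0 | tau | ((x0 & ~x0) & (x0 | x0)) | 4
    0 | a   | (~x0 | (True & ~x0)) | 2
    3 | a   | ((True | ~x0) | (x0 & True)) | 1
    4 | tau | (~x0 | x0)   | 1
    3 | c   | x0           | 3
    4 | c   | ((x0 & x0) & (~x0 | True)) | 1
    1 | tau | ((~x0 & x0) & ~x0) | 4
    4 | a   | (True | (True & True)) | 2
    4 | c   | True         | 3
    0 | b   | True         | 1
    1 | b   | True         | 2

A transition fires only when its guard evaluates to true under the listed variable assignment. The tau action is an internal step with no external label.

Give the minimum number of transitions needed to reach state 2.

Layered search for 2:
  depth 0: {0}
  depth 1: {1}
  depth 2: {2}
2 enters at depth 2; path b·b

Answer: 2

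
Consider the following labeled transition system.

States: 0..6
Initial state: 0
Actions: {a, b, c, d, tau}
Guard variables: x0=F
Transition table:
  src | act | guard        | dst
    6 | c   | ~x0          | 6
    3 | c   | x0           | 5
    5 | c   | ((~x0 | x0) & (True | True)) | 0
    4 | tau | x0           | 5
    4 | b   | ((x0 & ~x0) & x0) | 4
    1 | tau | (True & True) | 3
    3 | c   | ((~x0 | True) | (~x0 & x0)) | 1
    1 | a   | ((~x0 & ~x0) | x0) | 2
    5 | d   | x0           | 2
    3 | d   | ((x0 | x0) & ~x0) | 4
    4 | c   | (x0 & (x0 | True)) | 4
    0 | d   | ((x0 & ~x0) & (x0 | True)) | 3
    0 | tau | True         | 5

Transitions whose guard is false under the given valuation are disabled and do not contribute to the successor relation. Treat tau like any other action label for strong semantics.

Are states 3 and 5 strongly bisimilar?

Bisimulation quotient by refinement:
  P[0] = {{0,1,2,3,4,5,6}}
  P[1] = {{0},{1},{2,4},{3,5,6}}
  P[2] = {{0},{1},{2,4},{3},{5},{6}}
6 equivalence class(es) (converged in 3)
[3]={3}  [5]={5}

Answer: NOT BISIMILAR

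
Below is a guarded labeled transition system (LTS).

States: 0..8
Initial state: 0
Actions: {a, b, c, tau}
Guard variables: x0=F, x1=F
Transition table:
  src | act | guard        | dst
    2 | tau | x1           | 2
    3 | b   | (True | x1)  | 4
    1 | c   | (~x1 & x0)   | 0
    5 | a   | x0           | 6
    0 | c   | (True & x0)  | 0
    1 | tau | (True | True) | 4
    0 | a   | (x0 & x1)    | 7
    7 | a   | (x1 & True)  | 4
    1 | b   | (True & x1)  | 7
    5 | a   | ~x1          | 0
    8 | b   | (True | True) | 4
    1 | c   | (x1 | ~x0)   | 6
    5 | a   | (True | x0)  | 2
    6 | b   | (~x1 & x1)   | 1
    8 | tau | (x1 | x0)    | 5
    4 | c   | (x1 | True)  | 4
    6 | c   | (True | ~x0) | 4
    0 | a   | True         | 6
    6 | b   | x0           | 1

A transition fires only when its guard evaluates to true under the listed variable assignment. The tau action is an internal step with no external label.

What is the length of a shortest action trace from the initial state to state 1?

BFS to 1:
  depth 0: {0}
  depth 1: {6}
  depth 2: {4}
1 never appears.

Answer: UNREACHABLE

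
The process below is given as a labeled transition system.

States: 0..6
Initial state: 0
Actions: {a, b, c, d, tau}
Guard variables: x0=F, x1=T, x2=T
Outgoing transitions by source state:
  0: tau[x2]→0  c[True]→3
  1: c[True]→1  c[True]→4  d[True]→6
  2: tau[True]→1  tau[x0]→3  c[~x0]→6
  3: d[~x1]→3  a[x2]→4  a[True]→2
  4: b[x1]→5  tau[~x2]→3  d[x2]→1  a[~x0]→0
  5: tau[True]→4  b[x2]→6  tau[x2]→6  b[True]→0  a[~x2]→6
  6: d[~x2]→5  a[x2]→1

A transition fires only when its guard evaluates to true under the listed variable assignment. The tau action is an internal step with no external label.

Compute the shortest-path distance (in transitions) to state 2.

Breadth-first toward 2:
  L0 = {0}
  L1 = {3}
  L2 = {2,4}
first hit 2 at d=2 via c·a

Answer: 2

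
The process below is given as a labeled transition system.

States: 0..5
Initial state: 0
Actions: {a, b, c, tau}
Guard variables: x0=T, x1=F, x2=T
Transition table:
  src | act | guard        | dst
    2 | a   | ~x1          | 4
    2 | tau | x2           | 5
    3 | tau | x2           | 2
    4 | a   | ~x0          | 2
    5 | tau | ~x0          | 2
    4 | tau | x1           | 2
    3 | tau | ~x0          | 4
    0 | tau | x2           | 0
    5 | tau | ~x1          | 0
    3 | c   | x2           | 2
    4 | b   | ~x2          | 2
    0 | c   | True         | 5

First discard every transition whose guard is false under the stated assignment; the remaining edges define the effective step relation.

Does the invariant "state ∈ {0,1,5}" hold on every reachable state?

Inv-set: {0,1,5}
Reach set: {0,5}
  0: safe
  5: safe

Answer: INVARIANT HOLDS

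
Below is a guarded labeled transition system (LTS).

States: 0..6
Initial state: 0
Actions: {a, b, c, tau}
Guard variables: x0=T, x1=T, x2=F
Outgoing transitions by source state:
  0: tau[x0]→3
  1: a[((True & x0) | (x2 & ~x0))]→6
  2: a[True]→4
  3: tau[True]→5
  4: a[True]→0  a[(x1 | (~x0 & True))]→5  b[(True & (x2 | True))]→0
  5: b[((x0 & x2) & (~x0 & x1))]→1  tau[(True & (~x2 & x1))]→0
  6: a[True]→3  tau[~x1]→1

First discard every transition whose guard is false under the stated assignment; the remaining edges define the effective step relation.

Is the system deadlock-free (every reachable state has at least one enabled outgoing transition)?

Answer: DEADLOCK-FREE

Analysis:
R = {0,3,5}
  0: tau→3  [1 out]
  3: tau→5  [1 out]
  5: tau→0  [1 out]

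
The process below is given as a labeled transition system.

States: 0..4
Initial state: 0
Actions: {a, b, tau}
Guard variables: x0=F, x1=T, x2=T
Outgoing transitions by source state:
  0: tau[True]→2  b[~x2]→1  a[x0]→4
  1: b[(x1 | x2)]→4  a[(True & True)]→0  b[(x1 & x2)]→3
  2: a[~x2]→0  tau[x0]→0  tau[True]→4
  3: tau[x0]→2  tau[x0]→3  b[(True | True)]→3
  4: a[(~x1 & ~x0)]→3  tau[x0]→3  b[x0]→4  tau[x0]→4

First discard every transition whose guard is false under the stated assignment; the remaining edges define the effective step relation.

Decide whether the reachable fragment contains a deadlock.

Reachable = {0,2,4}
  0: tau→2  [1 exit(s)]
  2: tau→4  [1 exit(s)]
  4: ∅  [STUCK]
witness 4: tau·tau

Answer: DEADLOCK at state 4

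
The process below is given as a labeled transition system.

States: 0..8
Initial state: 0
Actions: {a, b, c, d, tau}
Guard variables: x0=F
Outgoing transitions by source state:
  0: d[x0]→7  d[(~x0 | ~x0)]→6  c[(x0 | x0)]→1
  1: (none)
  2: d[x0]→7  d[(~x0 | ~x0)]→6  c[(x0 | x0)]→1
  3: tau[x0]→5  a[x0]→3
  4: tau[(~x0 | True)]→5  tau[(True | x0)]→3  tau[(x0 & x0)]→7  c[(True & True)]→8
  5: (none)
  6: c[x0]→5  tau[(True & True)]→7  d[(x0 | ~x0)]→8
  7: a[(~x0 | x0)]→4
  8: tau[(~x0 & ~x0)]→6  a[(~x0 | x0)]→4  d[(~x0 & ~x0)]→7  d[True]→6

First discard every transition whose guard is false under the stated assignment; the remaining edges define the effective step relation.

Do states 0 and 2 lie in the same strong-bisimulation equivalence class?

Answer: BISIMILAR

Analysis:
Compute ~ classes (split until stable):
  π0 = {{0,1,2,3,4,5,6,7,8}}
  π1 = {{0,2},{1,3,5},{4},{6},{7},{8}}
Fixed point at round 2; 6 class(es).
[0]={0,2}  [2]={0,2}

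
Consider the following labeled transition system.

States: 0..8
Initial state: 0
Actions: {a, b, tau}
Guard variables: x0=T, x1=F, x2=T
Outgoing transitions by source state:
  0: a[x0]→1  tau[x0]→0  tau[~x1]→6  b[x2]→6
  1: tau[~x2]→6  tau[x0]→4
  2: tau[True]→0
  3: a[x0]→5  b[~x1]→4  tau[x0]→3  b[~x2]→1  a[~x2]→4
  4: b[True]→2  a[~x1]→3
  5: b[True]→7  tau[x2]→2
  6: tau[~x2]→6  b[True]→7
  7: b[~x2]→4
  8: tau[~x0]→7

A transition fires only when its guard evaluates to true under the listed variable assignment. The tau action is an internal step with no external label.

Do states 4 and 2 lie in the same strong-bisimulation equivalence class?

Answer: NOT BISIMILAR

Analysis:
Bisimulation quotient by refinement:
  round 0: {{0,1,2,3,4,5,6,7,8}}
  round 1: {{0,3},{1,2},{4},{5},{6},{7,8}}
  round 2: {{0},{1},{2},{3},{4},{5},{6},{7,8}}
Fixed point at round 3; 8 class(es).
4∈{4}, 2∈{2}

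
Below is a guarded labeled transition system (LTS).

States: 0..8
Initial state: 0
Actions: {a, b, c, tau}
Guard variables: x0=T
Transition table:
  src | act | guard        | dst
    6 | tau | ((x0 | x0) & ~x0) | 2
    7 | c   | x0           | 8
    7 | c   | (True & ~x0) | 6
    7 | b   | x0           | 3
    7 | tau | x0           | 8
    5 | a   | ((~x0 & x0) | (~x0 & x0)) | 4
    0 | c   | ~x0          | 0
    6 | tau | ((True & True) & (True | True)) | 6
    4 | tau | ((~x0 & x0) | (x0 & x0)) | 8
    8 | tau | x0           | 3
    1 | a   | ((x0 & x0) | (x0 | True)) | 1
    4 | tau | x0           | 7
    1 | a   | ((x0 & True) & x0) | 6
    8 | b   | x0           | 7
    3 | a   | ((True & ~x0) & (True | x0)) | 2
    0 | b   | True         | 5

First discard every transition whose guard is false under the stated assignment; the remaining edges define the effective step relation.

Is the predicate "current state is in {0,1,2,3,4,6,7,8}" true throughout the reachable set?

Answer: INVARIANT VIOLATED at state 5

Working:
Allowed set {0,1,2,3,4,6,7,8}
R = {0,5}
  0: ✓
  5: VIOLATES
counterexample path to 5: b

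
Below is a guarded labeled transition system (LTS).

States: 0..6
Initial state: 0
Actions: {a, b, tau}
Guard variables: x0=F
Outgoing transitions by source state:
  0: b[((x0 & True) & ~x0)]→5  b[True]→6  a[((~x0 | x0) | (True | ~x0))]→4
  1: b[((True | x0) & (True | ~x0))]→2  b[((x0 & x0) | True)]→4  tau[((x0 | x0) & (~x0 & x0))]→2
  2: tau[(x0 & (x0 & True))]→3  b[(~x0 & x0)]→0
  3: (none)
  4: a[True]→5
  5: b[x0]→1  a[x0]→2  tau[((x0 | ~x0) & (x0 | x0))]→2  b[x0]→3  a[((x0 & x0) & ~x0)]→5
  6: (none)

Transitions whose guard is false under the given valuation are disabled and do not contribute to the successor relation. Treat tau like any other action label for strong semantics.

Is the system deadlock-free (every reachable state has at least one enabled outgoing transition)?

Answer: DEADLOCK at state 5

Trace:
Reach set: {0,4,5,6}
  0: a→4  b→6  [2 exit(s)]
  4: a→5  [1 exit(s)]
  5: ∅  [STUCK]
  6: ∅  [STUCK]
Path to 5: a·a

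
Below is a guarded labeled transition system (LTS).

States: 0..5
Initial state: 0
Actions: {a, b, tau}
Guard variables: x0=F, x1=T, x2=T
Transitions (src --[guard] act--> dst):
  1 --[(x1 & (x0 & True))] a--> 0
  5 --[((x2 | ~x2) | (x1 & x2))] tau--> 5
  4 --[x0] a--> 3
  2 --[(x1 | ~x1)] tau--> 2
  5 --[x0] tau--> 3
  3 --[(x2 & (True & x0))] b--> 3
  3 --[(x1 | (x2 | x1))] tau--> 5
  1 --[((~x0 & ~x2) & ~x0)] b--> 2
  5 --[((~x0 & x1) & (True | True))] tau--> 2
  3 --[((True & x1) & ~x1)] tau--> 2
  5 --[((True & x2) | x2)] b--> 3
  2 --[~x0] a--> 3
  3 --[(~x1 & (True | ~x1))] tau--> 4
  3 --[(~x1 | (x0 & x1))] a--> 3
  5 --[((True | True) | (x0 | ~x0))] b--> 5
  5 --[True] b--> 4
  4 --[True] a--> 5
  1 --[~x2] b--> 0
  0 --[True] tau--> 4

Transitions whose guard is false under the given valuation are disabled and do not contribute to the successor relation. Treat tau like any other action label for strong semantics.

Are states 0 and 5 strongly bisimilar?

Answer: NOT BISIMILAR

Trace:
Bisimulation quotient by refinement:
  round 0: {{0,1,2,3,4,5}}
  round 1: {{0,3},{1},{2},{4},{5}}
  round 2: {{0},{1},{2},{3},{4},{5}}
6 equivalence class(es) (converged in 3)
[0]={0}  [5]={5}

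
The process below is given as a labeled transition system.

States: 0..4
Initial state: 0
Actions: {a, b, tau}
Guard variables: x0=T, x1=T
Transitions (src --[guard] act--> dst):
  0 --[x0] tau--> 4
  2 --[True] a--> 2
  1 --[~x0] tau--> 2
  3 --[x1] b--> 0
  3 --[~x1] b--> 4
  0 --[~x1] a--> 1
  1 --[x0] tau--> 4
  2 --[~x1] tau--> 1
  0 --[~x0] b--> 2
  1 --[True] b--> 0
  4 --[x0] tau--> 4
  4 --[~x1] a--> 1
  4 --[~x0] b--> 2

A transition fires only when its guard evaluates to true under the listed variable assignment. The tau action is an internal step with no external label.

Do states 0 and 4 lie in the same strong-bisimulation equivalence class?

Answer: BISIMILAR

Trace:
Refine partition for ~:
  P[0] = {{0,1,2,3,4}}
  P[1] = {{0,4},{1},{2},{3}}
Fixed point at round 2; 4 class(es).
[0]={0,4}  [4]={0,4}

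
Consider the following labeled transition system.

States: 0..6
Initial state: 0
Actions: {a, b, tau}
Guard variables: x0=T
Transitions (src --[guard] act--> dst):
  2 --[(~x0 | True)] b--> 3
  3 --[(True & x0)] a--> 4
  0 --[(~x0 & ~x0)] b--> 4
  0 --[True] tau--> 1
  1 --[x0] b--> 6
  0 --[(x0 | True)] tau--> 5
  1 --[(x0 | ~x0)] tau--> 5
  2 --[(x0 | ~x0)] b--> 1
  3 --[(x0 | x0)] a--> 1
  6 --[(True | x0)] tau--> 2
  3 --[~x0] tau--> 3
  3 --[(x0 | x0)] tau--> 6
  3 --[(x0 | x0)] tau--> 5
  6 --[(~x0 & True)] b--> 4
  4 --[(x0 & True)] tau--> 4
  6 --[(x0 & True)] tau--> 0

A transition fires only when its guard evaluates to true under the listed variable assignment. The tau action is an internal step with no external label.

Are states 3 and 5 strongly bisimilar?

Bisimulation quotient by refinement:
  π0 = {{0,1,2,3,4,5,6}}
  π1 = {{0,4,6},{1},{2},{3},{5}}
  π2 = {{0},{1},{2},{3},{4},{5},{6}}
Fixed point at round 3; 7 class(es).
class of 3: {3}; class of 5: {5}

Answer: NOT BISIMILAR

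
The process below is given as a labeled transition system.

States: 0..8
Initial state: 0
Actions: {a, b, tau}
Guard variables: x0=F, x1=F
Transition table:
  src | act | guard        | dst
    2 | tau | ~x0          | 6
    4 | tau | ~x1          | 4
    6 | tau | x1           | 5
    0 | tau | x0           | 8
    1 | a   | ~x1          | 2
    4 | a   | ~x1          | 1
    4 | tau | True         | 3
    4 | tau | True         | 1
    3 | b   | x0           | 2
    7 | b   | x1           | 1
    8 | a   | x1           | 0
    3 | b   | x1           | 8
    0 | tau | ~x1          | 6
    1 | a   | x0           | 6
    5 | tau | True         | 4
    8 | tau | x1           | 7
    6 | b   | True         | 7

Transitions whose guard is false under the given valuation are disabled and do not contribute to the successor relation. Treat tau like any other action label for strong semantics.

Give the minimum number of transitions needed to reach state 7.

Answer: 2

Working:
Layered search for 7:
  depth 0: {0}
  depth 1: {6}
  depth 2: {7}
depth(7)=2, e.g. tau·b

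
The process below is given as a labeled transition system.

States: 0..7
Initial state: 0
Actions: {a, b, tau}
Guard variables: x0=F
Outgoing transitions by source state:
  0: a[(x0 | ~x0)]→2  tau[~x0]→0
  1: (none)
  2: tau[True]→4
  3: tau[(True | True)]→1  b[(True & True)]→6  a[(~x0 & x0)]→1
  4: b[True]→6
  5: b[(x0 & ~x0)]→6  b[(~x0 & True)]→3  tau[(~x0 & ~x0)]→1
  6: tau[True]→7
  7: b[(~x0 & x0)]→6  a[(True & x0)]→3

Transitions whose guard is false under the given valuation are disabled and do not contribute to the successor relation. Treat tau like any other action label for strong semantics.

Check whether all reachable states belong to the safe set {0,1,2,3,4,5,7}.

Inv-set: {0,1,2,3,4,5,7}
R = {0,2,4,6,7}
  0: ✓
  2: ✓
  4: ✓
  6: outside
  7: ✓
witness against invariant: a·tau·b → 6

Answer: INVARIANT VIOLATED at state 6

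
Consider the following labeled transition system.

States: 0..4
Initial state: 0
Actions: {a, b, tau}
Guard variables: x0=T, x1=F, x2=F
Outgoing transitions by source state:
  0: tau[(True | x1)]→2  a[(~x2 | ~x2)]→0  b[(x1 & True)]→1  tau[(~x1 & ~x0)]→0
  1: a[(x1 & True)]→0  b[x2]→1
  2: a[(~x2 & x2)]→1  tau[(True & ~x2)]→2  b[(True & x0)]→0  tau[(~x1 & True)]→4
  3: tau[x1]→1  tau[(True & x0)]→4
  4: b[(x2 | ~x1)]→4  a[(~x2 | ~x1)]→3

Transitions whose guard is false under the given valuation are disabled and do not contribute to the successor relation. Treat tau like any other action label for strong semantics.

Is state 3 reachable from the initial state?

Guard filter leaves 8 enabled edge(s).
depth 0: {0}
depth 1: {2}  cumulative {0,2}
depth 2: {4}  cumulative {0,2,4}
depth 3: {3}  cumulative {0,2,3,4}
Reach set: {0,2,3,4}
trace reaching 3: tau·tau·a

Answer: REACHABLE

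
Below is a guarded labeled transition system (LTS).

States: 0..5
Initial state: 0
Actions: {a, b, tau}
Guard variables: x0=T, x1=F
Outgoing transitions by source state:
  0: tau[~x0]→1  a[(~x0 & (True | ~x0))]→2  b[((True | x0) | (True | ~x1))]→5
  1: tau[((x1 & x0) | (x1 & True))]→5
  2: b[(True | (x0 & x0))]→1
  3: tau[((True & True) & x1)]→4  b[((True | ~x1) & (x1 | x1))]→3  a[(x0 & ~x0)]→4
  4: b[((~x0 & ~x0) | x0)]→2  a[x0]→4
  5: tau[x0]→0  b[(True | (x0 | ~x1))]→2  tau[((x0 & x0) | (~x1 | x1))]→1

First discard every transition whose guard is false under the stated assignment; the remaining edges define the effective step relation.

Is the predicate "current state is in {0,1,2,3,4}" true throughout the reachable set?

Answer: INVARIANT VIOLATED at state 5

Trace:
Inv-set: {0,1,2,3,4}
R = {0,1,2,5}
  0: safe
  1: safe
  2: safe
  5: outside
witness against invariant: b → 5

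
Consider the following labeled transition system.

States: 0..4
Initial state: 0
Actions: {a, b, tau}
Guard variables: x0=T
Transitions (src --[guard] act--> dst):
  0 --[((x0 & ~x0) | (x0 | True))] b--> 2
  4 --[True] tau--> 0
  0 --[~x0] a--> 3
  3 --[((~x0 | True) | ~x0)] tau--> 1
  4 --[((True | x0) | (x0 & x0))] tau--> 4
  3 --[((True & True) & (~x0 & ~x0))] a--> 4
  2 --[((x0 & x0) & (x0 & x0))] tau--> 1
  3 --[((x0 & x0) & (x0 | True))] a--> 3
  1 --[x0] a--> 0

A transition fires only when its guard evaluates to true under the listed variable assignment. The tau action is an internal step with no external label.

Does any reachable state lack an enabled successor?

Answer: DEADLOCK-FREE

Analysis:
Reach set: {0,1,2}
  0: b→2  [deg 1]
  1: a→0  [deg 1]
  2: tau→1  [deg 1]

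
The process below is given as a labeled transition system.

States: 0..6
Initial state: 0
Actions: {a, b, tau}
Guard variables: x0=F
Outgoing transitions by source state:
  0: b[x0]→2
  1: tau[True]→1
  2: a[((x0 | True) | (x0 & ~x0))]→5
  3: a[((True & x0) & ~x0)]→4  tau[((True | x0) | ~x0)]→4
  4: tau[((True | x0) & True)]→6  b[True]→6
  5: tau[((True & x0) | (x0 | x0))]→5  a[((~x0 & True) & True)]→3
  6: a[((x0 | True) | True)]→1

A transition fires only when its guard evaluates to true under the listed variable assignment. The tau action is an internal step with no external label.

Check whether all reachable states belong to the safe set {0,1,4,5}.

Answer: INVARIANT HOLDS

Analysis:
Inv-set: {0,1,4,5}
R = {0}
  0: ✓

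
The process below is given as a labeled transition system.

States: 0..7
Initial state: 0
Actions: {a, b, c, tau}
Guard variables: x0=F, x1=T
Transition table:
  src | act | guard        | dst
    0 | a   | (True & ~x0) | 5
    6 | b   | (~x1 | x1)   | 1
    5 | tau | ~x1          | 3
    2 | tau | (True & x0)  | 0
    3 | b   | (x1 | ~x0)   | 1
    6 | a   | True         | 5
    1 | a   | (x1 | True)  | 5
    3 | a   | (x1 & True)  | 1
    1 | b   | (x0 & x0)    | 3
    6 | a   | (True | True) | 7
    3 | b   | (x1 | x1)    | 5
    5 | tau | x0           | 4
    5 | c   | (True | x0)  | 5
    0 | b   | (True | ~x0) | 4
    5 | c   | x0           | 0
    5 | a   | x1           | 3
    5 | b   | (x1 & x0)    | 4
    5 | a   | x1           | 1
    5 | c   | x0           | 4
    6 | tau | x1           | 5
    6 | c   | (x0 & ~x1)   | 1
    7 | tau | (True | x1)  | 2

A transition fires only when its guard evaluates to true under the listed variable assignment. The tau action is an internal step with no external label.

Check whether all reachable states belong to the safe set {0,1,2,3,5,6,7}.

Inv-set: {0,1,2,3,5,6,7}
R = {0,1,3,4,5}
  0: ✓
  1: ✓
  3: ✓
  4: outside
  5: ✓
reach 4 via b — violates

Answer: INVARIANT VIOLATED at state 4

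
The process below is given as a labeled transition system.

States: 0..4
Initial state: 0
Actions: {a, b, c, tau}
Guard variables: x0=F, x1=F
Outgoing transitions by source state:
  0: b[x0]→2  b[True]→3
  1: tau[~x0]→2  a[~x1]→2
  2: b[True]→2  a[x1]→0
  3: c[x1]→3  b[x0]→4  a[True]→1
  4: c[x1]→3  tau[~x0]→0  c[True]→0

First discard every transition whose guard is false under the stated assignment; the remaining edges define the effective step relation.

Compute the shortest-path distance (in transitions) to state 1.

Breadth-first toward 1:
  Layer 0: {0}
  Layer 1: {3}
  Layer 2: {1}
depth(1)=2, e.g. b·a

Answer: 2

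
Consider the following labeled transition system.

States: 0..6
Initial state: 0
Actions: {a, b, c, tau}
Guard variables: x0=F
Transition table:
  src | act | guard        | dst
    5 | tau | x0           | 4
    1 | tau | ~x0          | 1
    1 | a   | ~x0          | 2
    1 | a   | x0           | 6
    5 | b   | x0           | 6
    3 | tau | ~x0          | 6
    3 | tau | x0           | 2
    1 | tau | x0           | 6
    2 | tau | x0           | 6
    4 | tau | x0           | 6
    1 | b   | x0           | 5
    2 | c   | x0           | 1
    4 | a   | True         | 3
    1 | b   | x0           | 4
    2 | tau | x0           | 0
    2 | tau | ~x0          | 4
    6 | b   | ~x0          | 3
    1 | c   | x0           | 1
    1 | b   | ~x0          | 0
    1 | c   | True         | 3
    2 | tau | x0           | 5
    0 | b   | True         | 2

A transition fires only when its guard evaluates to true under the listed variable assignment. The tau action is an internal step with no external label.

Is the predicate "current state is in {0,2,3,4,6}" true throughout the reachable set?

Answer: INVARIANT HOLDS

Trace:
Allowed set {0,2,3,4,6}
Reachable = {0,2,3,4,6}
  0: ok
  2: ok
  3: ok
  4: ok
  6: ok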